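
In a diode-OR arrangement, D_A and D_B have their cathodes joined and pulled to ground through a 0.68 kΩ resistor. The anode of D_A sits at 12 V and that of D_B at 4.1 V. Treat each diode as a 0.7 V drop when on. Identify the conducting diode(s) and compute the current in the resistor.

Assume both conduct. Then node N would need to be at both 12−0.7 = 11.3 V and 4.1−0.7 = 3.4 V, which is impossible.
Assume only D_A conducts: V_N = 12 − 0.7 = 11.3 V, so I_R = 11.3/0.68 = 16.6 mA.
Check D_B: its anode-to-cathode voltage is 4.1 − 11.3 = -7.2 V < 0.7 V, so it is off. The assumption is consistent.

Only D_A conducts; I_R ≈ 17 mA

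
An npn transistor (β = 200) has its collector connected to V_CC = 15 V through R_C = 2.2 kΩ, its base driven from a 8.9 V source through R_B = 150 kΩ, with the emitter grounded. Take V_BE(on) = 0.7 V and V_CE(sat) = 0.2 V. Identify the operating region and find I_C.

Assume active: I_B = (8.9 − 0.7)/150 = 0.0547 mA, giving I_C = β·I_B = 10.9 mA.
But then V_CE = 15 − 10.9×2.2 = -9.05 V < V_CE(sat) = 0.2 V — impossible in the active region.
So the transistor is saturated. With V_CE = 0.2 V, I_C = (V_CC − 0.2)/R_C = 14.8/2.2 = 6.73 mA.
Check: β·I_B = 10.9 mA > I_C = 6.73 mA, confirming saturation.

saturation; I_C ≈ 6.7 mA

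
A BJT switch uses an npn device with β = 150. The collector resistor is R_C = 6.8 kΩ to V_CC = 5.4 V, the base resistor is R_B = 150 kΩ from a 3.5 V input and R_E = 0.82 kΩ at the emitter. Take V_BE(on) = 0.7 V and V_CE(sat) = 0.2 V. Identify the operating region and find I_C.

Assume active: I_B = (3.5 − 0.7)/(150 + 151×0.82) = 0.0102 mA, I_C = β·I_B = 1.53 mA.
Then V_CE = 5.4 − 1.53×6.8 − 1.54×0.82 = -6.3 V < 0.2 V — the active assumption fails.
Re-solve with V_CE = 0.2 V. KCL at the emitter: V_E/R_E = (V_BB−0.7−V_E)/R_B + (V_CC−0.2−V_E)/R_C, giving V_E = 0.57 V.
I_C = (V_CC − 0.2 − V_E)/R_C = (5.2 − 0.57)/6.8 = 0.681 mA.
Check: I_B = (2.8 − 0.57)/150 = 0.0149 mA, and β·I_B = 2.23 mA > I_C, confirming saturation.

saturation; I_C ≈ 0.68 mA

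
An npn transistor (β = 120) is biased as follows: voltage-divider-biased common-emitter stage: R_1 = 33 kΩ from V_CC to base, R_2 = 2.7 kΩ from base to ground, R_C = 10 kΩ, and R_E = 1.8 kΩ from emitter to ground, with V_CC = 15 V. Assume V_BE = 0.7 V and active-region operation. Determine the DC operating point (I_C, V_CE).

I_C ≈ 0.24 mA, V_CE ≈ 12 V

Thevenize the base divider: V_Th = V_CC·R_2/(R_1+R_2) = 15×2.7/35.7 = 1.13 V, R_Th = R_1‖R_2 = 2.5 kΩ.
Base-emitter loop: V_Th = I_B·R_Th + V_BE + (β+1)I_B·R_E, so I_B = (1.13 − 0.7) / (2.5 + 121×1.8) = 0.00197 mA.
I_C = β·I_B = 120×0.00197 = 0.237 mA, and I_E = (β+1)I_B = 0.239 mA.
V_CE = V_CC − I_C·R_C − I_E·R_E = 15 − 0.237×10 − 0.239×1.8 = 12.2 V.
V_CE = 12.2 V > 0.2 V confirms active-region operation.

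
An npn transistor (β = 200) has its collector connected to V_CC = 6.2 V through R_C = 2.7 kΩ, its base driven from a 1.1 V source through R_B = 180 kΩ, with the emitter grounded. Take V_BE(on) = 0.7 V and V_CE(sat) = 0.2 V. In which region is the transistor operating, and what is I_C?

active; I_C ≈ 0.44 mA

Assume active. Base-emitter loop: I_B = (V_BB − V_BE)/R_B = (1.1 − 0.7)/180 = 0.00222 mA.
I_C = β·I_B = 200×0.00222 = 0.444 mA.
V_CE = V_CC − I_C·R_C = 6.2 − 0.444×2.7 = 5 V > V_CE(sat), so the active-region assumption holds.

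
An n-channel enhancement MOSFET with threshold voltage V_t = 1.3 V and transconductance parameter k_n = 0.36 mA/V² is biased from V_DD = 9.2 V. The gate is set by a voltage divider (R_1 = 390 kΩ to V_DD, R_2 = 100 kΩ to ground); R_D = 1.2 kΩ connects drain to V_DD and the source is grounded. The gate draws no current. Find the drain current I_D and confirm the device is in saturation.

I_D ≈ 0.06 mA

V_G = V_DD·R_2/(R_1+R_2) = 9.2×100/490 = 1.88 V. With the source grounded, V_GS = V_G = 1.88 V.
Assume saturation: I_D = (k_n/2)(V_GS − V_t)² = (0.36/2)×(1.88 − 1.3)² = 0.18×0.578² = 0.06 mA.
V_DS = V_DD − I_D·R_D = 9.2 − 0.06×1.2 = 9.13 V.
Saturation requires V_DS ≥ V_GS − V_t = 0.578 V; 9.13 ≥ 0.578 ✓.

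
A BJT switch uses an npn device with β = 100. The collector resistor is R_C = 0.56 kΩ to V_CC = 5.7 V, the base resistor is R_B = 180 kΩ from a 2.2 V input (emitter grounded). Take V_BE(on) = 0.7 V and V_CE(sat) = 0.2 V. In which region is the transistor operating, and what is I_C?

active; I_C ≈ 0.83 mA

Assume active. Base-emitter loop: I_B = (V_BB − V_BE)/R_B = (2.2 − 0.7)/180 = 0.00833 mA.
I_C = β·I_B = 100×0.00833 = 0.833 mA.
V_CE = V_CC − I_C·R_C = 5.7 − 0.833×0.56 = 5.23 V > V_CE(sat), so the active-region assumption holds.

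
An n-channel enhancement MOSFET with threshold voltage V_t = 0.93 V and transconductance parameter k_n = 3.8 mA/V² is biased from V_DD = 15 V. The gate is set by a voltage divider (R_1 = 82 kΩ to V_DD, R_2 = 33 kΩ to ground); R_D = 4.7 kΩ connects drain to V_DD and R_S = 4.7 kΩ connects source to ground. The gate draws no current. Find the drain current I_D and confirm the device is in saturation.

I_D ≈ 0.6 mA

V_G = V_DD·R_2/(R_1+R_2) = 15×33/115 = 4.3 V.
Assume saturation: I_D = (k_n/2)(V_GS − V_t)² with V_GS = V_G − I_D·R_S = 4.3 − 4.7·I_D.
Substituting gives 42·I_D² − 61.3·I_D + 21.6 = 0, with roots I_D = 0.599 or 0.861 mA.
The root I_D = 0.861 mA gives V_GS = 0.257 V ≤ V_t, so take I_D = 0.599 mA.
Then V_GS = 1.49 V and V_DS = V_DD − I_D(R_D+R_S) = 15 − 0.599×9.4 = 9.37 V.
Saturation requires V_DS ≥ V_GS − V_t = 0.561 V; 9.37 ≥ 0.561 ✓.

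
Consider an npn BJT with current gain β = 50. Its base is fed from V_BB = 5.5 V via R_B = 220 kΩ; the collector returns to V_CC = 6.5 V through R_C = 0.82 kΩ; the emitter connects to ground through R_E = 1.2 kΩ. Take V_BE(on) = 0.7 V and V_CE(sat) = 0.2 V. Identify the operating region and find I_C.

Assume active. Base-emitter loop: I_B = (V_BB − V_BE)/(R_B + (β+1)R_E) = (5.5 − 0.7)/(220 + 51×1.2) = 0.0171 mA.
I_C = β·I_B = 50×0.0171 = 0.853 mA.
V_CE = V_CC − I_C·R_C − I_E·R_E = 6.5 − 0.853×0.82 − 0.871×1.2 = 4.76 V > V_CE(sat), so the active-region assumption holds.

active; I_C ≈ 0.85 mA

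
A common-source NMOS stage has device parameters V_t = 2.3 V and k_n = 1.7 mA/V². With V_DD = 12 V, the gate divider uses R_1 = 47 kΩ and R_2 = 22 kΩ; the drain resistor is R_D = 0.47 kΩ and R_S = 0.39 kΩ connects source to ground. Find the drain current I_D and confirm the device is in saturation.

I_D ≈ 1.1 mA

V_G = V_DD·R_2/(R_1+R_2) = 12×22/69 = 3.83 V.
Assume saturation: I_D = (k_n/2)(V_GS − V_t)² with V_GS = V_G − I_D·R_S = 3.83 − 0.39·I_D.
Substituting gives 0.129·I_D² − 2.01·I_D + 1.98 = 0, with roots I_D = 1.06 or 14.5 mA.
The root I_D = 14.5 mA gives V_GS = -1.83 V ≤ V_t, so take I_D = 1.06 mA.
Then V_GS = 3.41 V and V_DS = V_DD − I_D(R_D+R_S) = 12 − 1.06×0.86 = 11.1 V.
Saturation requires V_DS ≥ V_GS − V_t = 1.11 V; 11.1 ≥ 1.11 ✓.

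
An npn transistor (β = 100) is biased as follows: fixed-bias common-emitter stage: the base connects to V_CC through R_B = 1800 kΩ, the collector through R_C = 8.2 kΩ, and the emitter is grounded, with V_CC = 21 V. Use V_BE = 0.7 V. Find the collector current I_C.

Base loop: V_CC = I_B·R_B + V_BE, so I_B = (21 − 0.7)/1800 kΩ = 0.0113 mA.
In the active region I_C = β·I_B = 100 × 0.0113 = 1.13 mA.
Collector loop: V_CE = V_CC − I_C·R_C = 21 − 1.13×8.2 = 11.8 V.
Since V_CE = 11.8 V > V_CE(sat) ≈ 0.2 V, the transistor is in the active region as assumed.

I_C ≈ 1.1 mA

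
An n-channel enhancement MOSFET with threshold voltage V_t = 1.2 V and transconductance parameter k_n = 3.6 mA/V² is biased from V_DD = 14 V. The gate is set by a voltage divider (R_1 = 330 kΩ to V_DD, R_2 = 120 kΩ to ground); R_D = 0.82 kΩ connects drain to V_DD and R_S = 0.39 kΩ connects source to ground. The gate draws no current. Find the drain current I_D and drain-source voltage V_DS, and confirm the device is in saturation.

V_G = V_DD·R_2/(R_1+R_2) = 14×120/450 = 3.73 V.
Assume saturation: I_D = (k_n/2)(V_GS − V_t)² with V_GS = V_G − I_D·R_S = 3.73 − 0.39·I_D.
Substituting gives 0.274·I_D² − 4.56·I_D + 11.6 = 0, with roots I_D = 3.12 or 13.5 mA.
The root I_D = 13.5 mA gives V_GS = -1.54 V ≤ V_t, so take I_D = 3.12 mA.
Then V_GS = 2.52 V and V_DS = V_DD − I_D(R_D+R_S) = 14 − 3.12×1.21 = 10.2 V.
Saturation requires V_DS ≥ V_GS − V_t = 1.32 V; 10.2 ≥ 1.32 ✓.

I_D ≈ 3.1 mA, V_DS ≈ 10 V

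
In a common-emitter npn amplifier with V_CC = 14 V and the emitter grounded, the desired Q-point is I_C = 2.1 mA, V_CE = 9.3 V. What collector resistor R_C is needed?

Collector loop: V_CC = I_C·R_C + V_CE.
R_C = (V_CC − V_CE)/I_C = (14 − 9.3)/2.1 = 2.24 kΩ.

R_C ≈ 2.2 kΩ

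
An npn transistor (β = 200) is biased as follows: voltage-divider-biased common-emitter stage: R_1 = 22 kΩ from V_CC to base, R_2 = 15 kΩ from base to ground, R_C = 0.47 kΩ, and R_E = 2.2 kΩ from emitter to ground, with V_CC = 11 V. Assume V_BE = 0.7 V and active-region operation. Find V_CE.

V_CE ≈ 6.5 V

Thevenize the base divider: V_Th = V_CC·R_2/(R_1+R_2) = 11×15/37 = 4.46 V, R_Th = R_1‖R_2 = 8.92 kΩ.
Base-emitter loop: V_Th = I_B·R_Th + V_BE + (β+1)I_B·R_E, so I_B = (4.46 − 0.7) / (8.92 + 201×2.2) = 0.00833 mA.
I_C = β·I_B = 200×0.00833 = 1.67 mA, and I_E = (β+1)I_B = 1.68 mA.
V_CE = V_CC − I_C·R_C − I_E·R_E = 11 − 1.67×0.47 − 1.68×2.2 = 6.53 V.
V_CE = 6.53 V > 0.2 V confirms active-region operation.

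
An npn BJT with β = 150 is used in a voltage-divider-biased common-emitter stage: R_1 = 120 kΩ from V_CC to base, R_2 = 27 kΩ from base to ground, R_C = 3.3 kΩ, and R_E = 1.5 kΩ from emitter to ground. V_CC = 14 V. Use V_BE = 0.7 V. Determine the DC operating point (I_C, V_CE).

Thevenize the base divider: V_Th = V_CC·R_2/(R_1+R_2) = 14×27/147 = 2.57 V, R_Th = R_1‖R_2 = 22 kΩ.
Base-emitter loop: V_Th = I_B·R_Th + V_BE + (β+1)I_B·R_E, so I_B = (2.57 − 0.7) / (22 + 151×1.5) = 0.00753 mA.
I_C = β·I_B = 150×0.00753 = 1.13 mA, and I_E = (β+1)I_B = 1.14 mA.
V_CE = V_CC − I_C·R_C − I_E·R_E = 14 − 1.13×3.3 − 1.14×1.5 = 8.57 V.
V_CE = 8.57 V > 0.2 V confirms active-region operation.

I_C ≈ 1.1 mA, V_CE ≈ 8.6 V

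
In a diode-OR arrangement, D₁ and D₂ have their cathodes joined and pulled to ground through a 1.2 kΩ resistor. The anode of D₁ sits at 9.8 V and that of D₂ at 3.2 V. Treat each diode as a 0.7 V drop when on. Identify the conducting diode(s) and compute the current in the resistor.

Assume both conduct. Then node N would need to be at both 9.8−0.7 = 9.1 V and 3.2−0.7 = 2.5 V, which is impossible.
Assume only D₁ conducts: V_N = 9.8 − 0.7 = 9.1 V, so I_R = 9.1/1.2 = 7.58 mA.
Check D₂: its anode-to-cathode voltage is 3.2 − 9.1 = -5.9 V < 0.7 V, so it is off. The assumption is consistent.

Only D₁ conducts; I_R ≈ 7.6 mA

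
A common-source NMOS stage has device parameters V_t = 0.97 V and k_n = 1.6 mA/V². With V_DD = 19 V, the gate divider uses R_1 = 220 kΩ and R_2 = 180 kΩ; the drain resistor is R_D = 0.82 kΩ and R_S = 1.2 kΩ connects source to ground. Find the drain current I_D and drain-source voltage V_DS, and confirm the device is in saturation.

I_D ≈ 4.4 mA, V_DS ≈ 10 V

V_G = V_DD·R_2/(R_1+R_2) = 19×180/400 = 8.55 V.
Assume saturation: I_D = (k_n/2)(V_GS − V_t)² with V_GS = V_G − I_D·R_S = 8.55 − 1.2·I_D.
Substituting gives 1.15·I_D² − 15.6·I_D + 46 = 0, with roots I_D = 4.37 or 9.13 mA.
The root I_D = 9.13 mA gives V_GS = -2.41 V ≤ V_t, so take I_D = 4.37 mA.
Then V_GS = 3.31 V and V_DS = V_DD − I_D(R_D+R_S) = 19 − 4.37×2.02 = 10.2 V.
Saturation requires V_DS ≥ V_GS − V_t = 2.34 V; 10.2 ≥ 2.34 ✓.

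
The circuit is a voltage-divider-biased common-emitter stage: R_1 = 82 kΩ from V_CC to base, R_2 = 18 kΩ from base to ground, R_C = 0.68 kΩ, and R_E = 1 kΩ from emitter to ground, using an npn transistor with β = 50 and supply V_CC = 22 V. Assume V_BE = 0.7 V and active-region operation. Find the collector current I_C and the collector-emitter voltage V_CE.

I_C ≈ 2.5 mA, V_CE ≈ 18 V

Thevenize the base divider: V_Th = V_CC·R_2/(R_1+R_2) = 22×18/100 = 3.96 V, R_Th = R_1‖R_2 = 14.8 kΩ.
Base-emitter loop: V_Th = I_B·R_Th + V_BE + (β+1)I_B·R_E, so I_B = (3.96 − 0.7) / (14.8 + 51×1) = 0.0496 mA.
I_C = β·I_B = 50×0.0496 = 2.48 mA, and I_E = (β+1)I_B = 2.53 mA.
V_CE = V_CC − I_C·R_C − I_E·R_E = 22 − 2.48×0.68 − 2.53×1 = 17.8 V.
V_CE = 17.8 V > 0.2 V confirms active-region operation.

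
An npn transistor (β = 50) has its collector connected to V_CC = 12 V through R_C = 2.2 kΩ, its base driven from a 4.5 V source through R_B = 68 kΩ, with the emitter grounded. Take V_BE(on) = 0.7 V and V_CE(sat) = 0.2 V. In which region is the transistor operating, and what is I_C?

Assume active. Base-emitter loop: I_B = (V_BB − V_BE)/R_B = (4.5 − 0.7)/68 = 0.0559 mA.
I_C = β·I_B = 50×0.0559 = 2.79 mA.
V_CE = V_CC − I_C·R_C = 12 − 2.79×2.2 = 5.85 V > V_CE(sat), so the active-region assumption holds.

active; I_C ≈ 2.8 mA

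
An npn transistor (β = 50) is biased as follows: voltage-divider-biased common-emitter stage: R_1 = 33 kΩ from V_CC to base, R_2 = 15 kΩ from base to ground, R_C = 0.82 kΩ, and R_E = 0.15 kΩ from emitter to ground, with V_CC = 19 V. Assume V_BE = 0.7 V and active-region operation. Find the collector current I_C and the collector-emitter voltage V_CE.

Thevenize the base divider: V_Th = V_CC·R_2/(R_1+R_2) = 19×15/48 = 5.94 V, R_Th = R_1‖R_2 = 10.3 kΩ.
Base-emitter loop: V_Th = I_B·R_Th + V_BE + (β+1)I_B·R_E, so I_B = (5.94 − 0.7) / (10.3 + 51×0.15) = 0.292 mA.
I_C = β·I_B = 50×0.292 = 14.6 mA, and I_E = (β+1)I_B = 14.9 mA.
V_CE = V_CC − I_C·R_C − I_E·R_E = 19 − 14.6×0.82 − 14.9×0.15 = 4.81 V.
V_CE = 4.81 V > 0.2 V confirms active-region operation.

I_C ≈ 15 mA, V_CE ≈ 4.8 V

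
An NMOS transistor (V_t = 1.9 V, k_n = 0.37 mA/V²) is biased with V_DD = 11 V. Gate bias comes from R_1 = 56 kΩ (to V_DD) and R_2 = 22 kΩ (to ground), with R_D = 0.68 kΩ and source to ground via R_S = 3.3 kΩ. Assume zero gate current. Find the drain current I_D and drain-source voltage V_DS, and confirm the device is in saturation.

V_G = V_DD·R_2/(R_1+R_2) = 11×22/78 = 3.1 V.
Assume saturation: I_D = (k_n/2)(V_GS − V_t)² with V_GS = V_G − I_D·R_S = 3.1 − 3.3·I_D.
Substituting gives 2.01·I_D² − 2.47·I_D + 0.268 = 0, with roots I_D = 0.12 or 1.11 mA.
The root I_D = 1.11 mA gives V_GS = -0.544 V ≤ V_t, so take I_D = 0.12 mA.
Then V_GS = 2.71 V and V_DS = V_DD − I_D(R_D+R_S) = 11 − 0.12×3.98 = 10.5 V.
Saturation requires V_DS ≥ V_GS − V_t = 0.806 V; 10.5 ≥ 0.806 ✓.

I_D ≈ 0.12 mA, V_DS ≈ 11 V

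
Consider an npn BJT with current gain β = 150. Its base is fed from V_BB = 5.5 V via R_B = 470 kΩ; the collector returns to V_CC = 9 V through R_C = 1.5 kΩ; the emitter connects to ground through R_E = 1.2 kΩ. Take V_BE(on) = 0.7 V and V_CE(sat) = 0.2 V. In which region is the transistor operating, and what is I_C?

Assume active. Base-emitter loop: I_B = (V_BB − V_BE)/(R_B + (β+1)R_E) = (5.5 − 0.7)/(470 + 151×1.2) = 0.00737 mA.
I_C = β·I_B = 150×0.00737 = 1.11 mA.
V_CE = V_CC − I_C·R_C − I_E·R_E = 9 − 1.11×1.5 − 1.11×1.2 = 6.01 V > V_CE(sat), so the active-region assumption holds.

active; I_C ≈ 1.1 mA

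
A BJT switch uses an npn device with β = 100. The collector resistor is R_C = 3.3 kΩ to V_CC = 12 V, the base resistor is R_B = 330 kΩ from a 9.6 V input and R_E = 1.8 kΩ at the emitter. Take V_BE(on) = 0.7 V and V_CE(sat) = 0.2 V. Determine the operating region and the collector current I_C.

Assume active. Base-emitter loop: I_B = (V_BB − V_BE)/(R_B + (β+1)R_E) = (9.6 − 0.7)/(330 + 101×1.8) = 0.0174 mA.
I_C = β·I_B = 100×0.0174 = 1.74 mA.
V_CE = V_CC − I_C·R_C − I_E·R_E = 12 − 1.74×3.3 − 1.76×1.8 = 3.1 V > V_CE(sat), so the active-region assumption holds.

active; I_C ≈ 1.7 mA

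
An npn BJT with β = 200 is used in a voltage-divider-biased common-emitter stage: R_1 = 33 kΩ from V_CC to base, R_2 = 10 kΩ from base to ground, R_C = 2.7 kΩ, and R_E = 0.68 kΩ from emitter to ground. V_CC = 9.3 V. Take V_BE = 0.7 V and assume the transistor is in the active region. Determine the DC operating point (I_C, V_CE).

Thevenize the base divider: V_Th = V_CC·R_2/(R_1+R_2) = 9.3×10/43 = 2.16 V, R_Th = R_1‖R_2 = 7.67 kΩ.
Base-emitter loop: V_Th = I_B·R_Th + V_BE + (β+1)I_B·R_E, so I_B = (2.16 − 0.7) / (7.67 + 201×0.68) = 0.0101 mA.
I_C = β·I_B = 200×0.0101 = 2.03 mA, and I_E = (β+1)I_B = 2.04 mA.
V_CE = V_CC − I_C·R_C − I_E·R_E = 9.3 − 2.03×2.7 − 2.04×0.68 = 2.44 V.
V_CE = 2.44 V > 0.2 V confirms active-region operation.

I_C ≈ 2 mA, V_CE ≈ 2.4 V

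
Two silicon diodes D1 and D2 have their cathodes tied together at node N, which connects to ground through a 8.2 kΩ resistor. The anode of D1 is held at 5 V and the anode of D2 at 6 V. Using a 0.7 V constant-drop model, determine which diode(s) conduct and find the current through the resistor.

Only D2 conducts; I_R ≈ 0.65 mA

Assume both conduct. Then node N would need to be at both 5−0.7 = 4.3 V and 6−0.7 = 5.3 V, which is impossible.
Assume only D2 conducts: V_N = 6 − 0.7 = 5.3 V, so I_R = 5.3/8.2 = 0.646 mA.
Check D1: its anode-to-cathode voltage is 5 − 5.3 = -0.3 V < 0.7 V, so it is off. The assumption is consistent.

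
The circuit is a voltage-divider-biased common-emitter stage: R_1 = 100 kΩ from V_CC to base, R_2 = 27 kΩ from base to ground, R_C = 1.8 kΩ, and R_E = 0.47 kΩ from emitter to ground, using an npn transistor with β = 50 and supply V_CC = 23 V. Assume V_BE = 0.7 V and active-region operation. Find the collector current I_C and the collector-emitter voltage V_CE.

Thevenize the base divider: V_Th = V_CC·R_2/(R_1+R_2) = 23×27/127 = 4.89 V, R_Th = R_1‖R_2 = 21.3 kΩ.
Base-emitter loop: V_Th = I_B·R_Th + V_BE + (β+1)I_B·R_E, so I_B = (4.89 − 0.7) / (21.3 + 51×0.47) = 0.0926 mA.
I_C = β·I_B = 50×0.0926 = 4.63 mA, and I_E = (β+1)I_B = 4.72 mA.
V_CE = V_CC − I_C·R_C − I_E·R_E = 23 − 4.63×1.8 − 4.72×0.47 = 12.4 V.
V_CE = 12.4 V > 0.2 V confirms active-region operation.

I_C ≈ 4.6 mA, V_CE ≈ 12 V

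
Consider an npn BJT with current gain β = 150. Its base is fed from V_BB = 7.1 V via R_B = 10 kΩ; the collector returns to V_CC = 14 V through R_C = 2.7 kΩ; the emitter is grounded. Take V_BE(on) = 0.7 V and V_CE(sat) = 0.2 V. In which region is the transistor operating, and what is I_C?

Assume active: I_B = (7.1 − 0.7)/10 = 0.64 mA, giving I_C = β·I_B = 96 mA.
But then V_CE = 14 − 96×2.7 = -245 V < V_CE(sat) = 0.2 V — impossible in the active region.
So the transistor is saturated. With V_CE = 0.2 V, I_C = (V_CC − 0.2)/R_C = 13.8/2.7 = 5.11 mA.
Check: β·I_B = 96 mA > I_C = 5.11 mA, confirming saturation.

saturation; I_C ≈ 5.1 mA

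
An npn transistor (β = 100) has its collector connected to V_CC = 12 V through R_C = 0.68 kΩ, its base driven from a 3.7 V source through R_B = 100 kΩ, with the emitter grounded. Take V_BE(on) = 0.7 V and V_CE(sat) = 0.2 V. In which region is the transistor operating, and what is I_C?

Assume active. Base-emitter loop: I_B = (V_BB − V_BE)/R_B = (3.7 − 0.7)/100 = 0.03 mA.
I_C = β·I_B = 100×0.03 = 3 mA.
V_CE = V_CC − I_C·R_C = 12 − 3×0.68 = 9.96 V > V_CE(sat), so the active-region assumption holds.

active; I_C ≈ 3 mA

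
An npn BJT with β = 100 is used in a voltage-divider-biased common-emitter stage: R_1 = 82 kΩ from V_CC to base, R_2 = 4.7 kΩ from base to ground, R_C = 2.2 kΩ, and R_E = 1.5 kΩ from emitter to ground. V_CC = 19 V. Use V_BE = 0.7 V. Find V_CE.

V_CE ≈ 18 V

Thevenize the base divider: V_Th = V_CC·R_2/(R_1+R_2) = 19×4.7/86.7 = 1.03 V, R_Th = R_1‖R_2 = 4.45 kΩ.
Base-emitter loop: V_Th = I_B·R_Th + V_BE + (β+1)I_B·R_E, so I_B = (1.03 − 0.7) / (4.45 + 101×1.5) = 0.00212 mA.
I_C = β·I_B = 100×0.00212 = 0.212 mA, and I_E = (β+1)I_B = 0.214 mA.
V_CE = V_CC − I_C·R_C − I_E·R_E = 19 − 0.212×2.2 − 0.214×1.5 = 18.2 V.
V_CE = 18.2 V > 0.2 V confirms active-region operation.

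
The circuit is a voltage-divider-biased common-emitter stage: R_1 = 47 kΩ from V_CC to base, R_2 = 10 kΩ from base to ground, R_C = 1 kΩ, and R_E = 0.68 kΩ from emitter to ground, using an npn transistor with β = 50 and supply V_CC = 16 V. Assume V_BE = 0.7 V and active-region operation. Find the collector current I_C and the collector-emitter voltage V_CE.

I_C ≈ 2.5 mA, V_CE ≈ 12 V

Thevenize the base divider: V_Th = V_CC·R_2/(R_1+R_2) = 16×10/57 = 2.81 V, R_Th = R_1‖R_2 = 8.25 kΩ.
Base-emitter loop: V_Th = I_B·R_Th + V_BE + (β+1)I_B·R_E, so I_B = (2.81 − 0.7) / (8.25 + 51×0.68) = 0.0491 mA.
I_C = β·I_B = 50×0.0491 = 2.45 mA, and I_E = (β+1)I_B = 2.5 mA.
V_CE = V_CC − I_C·R_C − I_E·R_E = 16 − 2.45×1 − 2.5×0.68 = 11.8 V.
V_CE = 11.8 V > 0.2 V confirms active-region operation.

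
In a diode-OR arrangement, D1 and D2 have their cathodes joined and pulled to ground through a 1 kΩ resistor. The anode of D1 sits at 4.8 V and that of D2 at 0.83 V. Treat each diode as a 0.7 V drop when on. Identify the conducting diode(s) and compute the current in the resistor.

Assume both conduct. Then node N would need to be at both 4.8−0.7 = 4.1 V and 0.83−0.7 = 0.13 V, which is impossible.
Assume only D1 conducts: V_N = 4.8 − 0.7 = 4.1 V, so I_R = 4.1/1 = 4.1 mA.
Check D2: its anode-to-cathode voltage is 0.83 − 4.1 = -3.27 V < 0.7 V, so it is off. The assumption is consistent.

Only D1 conducts; I_R ≈ 4.1 mA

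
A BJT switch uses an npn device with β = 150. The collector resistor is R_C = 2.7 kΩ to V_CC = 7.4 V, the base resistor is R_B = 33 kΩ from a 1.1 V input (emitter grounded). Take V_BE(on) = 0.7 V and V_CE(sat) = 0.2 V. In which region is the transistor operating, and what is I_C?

Assume active. Base-emitter loop: I_B = (V_BB − V_BE)/R_B = (1.1 − 0.7)/33 = 0.0121 mA.
I_C = β·I_B = 150×0.0121 = 1.82 mA.
V_CE = V_CC − I_C·R_C = 7.4 − 1.82×2.7 = 2.49 V > V_CE(sat), so the active-region assumption holds.

active; I_C ≈ 1.8 mA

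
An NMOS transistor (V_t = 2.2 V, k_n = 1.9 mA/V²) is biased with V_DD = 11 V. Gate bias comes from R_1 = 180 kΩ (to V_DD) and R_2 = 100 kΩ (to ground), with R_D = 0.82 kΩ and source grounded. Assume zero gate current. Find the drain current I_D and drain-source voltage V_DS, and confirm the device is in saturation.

V_G = V_DD·R_2/(R_1+R_2) = 11×100/280 = 3.93 V. With the source grounded, V_GS = V_G = 3.93 V.
Assume saturation: I_D = (k_n/2)(V_GS − V_t)² = (1.9/2)×(3.93 − 2.2)² = 0.95×1.73² = 2.84 mA.
V_DS = V_DD − I_D·R_D = 11 − 2.84×0.82 = 8.67 V.
Saturation requires V_DS ≥ V_GS − V_t = 1.73 V; 8.67 ≥ 1.73 ✓.

I_D ≈ 2.8 mA, V_DS ≈ 8.7 V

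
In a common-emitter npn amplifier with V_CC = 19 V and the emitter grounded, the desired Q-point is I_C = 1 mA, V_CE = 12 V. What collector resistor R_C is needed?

Collector loop: V_CC = I_C·R_C + V_CE.
R_C = (V_CC − V_CE)/I_C = (19 − 12)/1 = 7 kΩ.

R_C ≈ 7 kΩ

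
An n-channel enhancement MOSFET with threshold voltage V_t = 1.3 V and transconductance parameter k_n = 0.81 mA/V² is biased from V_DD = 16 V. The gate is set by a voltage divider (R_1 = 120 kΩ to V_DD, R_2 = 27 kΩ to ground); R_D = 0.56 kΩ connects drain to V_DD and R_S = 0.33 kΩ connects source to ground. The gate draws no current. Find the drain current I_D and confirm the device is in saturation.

I_D ≈ 0.77 mA

V_G = V_DD·R_2/(R_1+R_2) = 16×27/147 = 2.94 V.
Assume saturation: I_D = (k_n/2)(V_GS − V_t)² with V_GS = V_G − I_D·R_S = 2.94 − 0.33·I_D.
Substituting gives 0.0441·I_D² − 1.44·I_D + 1.09 = 0, with roots I_D = 0.775 or 31.8 mA.
The root I_D = 31.8 mA gives V_GS = -7.57 V ≤ V_t, so take I_D = 0.775 mA.
Then V_GS = 2.68 V and V_DS = V_DD − I_D(R_D+R_S) = 16 − 0.775×0.89 = 15.3 V.
Saturation requires V_DS ≥ V_GS − V_t = 1.38 V; 15.3 ≥ 1.38 ✓.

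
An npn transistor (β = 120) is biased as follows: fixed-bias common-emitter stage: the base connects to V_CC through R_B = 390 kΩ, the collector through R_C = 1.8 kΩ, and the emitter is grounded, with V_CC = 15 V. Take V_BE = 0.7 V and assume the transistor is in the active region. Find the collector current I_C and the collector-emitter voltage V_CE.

I_C ≈ 4.4 mA, V_CE ≈ 7.1 V

Base loop: V_CC = I_B·R_B + V_BE, so I_B = (15 − 0.7)/390 kΩ = 0.0367 mA.
In the active region I_C = β·I_B = 120 × 0.0367 = 4.4 mA.
Collector loop: V_CE = V_CC − I_C·R_C = 15 − 4.4×1.8 = 7.08 V.
Since V_CE = 7.08 V > V_CE(sat) ≈ 0.2 V, the transistor is in the active region as assumed.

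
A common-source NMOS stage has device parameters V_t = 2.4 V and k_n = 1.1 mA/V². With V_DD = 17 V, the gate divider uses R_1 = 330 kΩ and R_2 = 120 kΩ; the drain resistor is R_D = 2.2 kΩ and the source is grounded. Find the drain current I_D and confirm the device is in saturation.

V_G = V_DD·R_2/(R_1+R_2) = 17×120/450 = 4.53 V. With the source grounded, V_GS = V_G = 4.53 V.
Assume saturation: I_D = (k_n/2)(V_GS − V_t)² = (1.1/2)×(4.53 − 2.4)² = 0.55×2.13² = 2.5 mA.
V_DS = V_DD − I_D·R_D = 17 − 2.5×2.2 = 11.5 V.
Saturation requires V_DS ≥ V_GS − V_t = 2.13 V; 11.5 ≥ 2.13 ✓.

I_D ≈ 2.5 mA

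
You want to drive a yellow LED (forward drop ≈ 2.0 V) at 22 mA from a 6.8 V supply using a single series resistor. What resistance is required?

The resistor drops V_S − V_D = 6.8 − 2.0 = 4.8 V at 22 mA.
R = 4.8 V / 22 mA = 0.218 kΩ.

R ≈ 0.22 kΩ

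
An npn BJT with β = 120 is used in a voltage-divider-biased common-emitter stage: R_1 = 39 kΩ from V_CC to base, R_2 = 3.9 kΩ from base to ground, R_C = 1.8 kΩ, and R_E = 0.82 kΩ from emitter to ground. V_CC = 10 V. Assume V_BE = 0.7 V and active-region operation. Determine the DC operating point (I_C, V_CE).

Thevenize the base divider: V_Th = V_CC·R_2/(R_1+R_2) = 10×3.9/42.9 = 0.909 V, R_Th = R_1‖R_2 = 3.55 kΩ.
Base-emitter loop: V_Th = I_B·R_Th + V_BE + (β+1)I_B·R_E, so I_B = (0.909 − 0.7) / (3.55 + 121×0.82) = 0.00203 mA.
I_C = β·I_B = 120×0.00203 = 0.244 mA, and I_E = (β+1)I_B = 0.246 mA.
V_CE = V_CC − I_C·R_C − I_E·R_E = 10 − 0.244×1.8 − 0.246×0.82 = 9.36 V.
V_CE = 9.36 V > 0.2 V confirms active-region operation.

I_C ≈ 0.24 mA, V_CE ≈ 9.4 V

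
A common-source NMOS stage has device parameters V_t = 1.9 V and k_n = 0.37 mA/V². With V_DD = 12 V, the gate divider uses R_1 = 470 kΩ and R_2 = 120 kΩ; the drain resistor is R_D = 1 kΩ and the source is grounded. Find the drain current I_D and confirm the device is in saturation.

V_G = V_DD·R_2/(R_1+R_2) = 12×120/590 = 2.44 V. With the source grounded, V_GS = V_G = 2.44 V.
Assume saturation: I_D = (k_n/2)(V_GS − V_t)² = (0.37/2)×(2.44 − 1.9)² = 0.185×0.541² = 0.0541 mA.
V_DS = V_DD − I_D·R_D = 12 − 0.0541×1 = 11.9 V.
Saturation requires V_DS ≥ V_GS − V_t = 0.541 V; 11.9 ≥ 0.541 ✓.

I_D ≈ 0.054 mA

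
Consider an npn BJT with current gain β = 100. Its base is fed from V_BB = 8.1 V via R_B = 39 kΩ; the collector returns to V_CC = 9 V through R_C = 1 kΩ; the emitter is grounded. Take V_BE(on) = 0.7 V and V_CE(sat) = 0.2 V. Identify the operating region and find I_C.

saturation; I_C ≈ 8.8 mA

Assume active: I_B = (8.1 − 0.7)/39 = 0.19 mA, giving I_C = β·I_B = 19 mA.
But then V_CE = 9 − 19×1 = -9.97 V < V_CE(sat) = 0.2 V — impossible in the active region.
So the transistor is saturated. With V_CE = 0.2 V, I_C = (V_CC − 0.2)/R_C = 8.8/1 = 8.8 mA.
Check: β·I_B = 19 mA > I_C = 8.8 mA, confirming saturation.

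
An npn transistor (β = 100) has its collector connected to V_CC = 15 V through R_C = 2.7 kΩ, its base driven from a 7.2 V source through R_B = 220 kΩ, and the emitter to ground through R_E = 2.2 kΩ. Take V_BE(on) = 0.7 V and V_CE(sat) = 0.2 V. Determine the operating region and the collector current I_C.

Assume active. Base-emitter loop: I_B = (V_BB − V_BE)/(R_B + (β+1)R_E) = (7.2 − 0.7)/(220 + 101×2.2) = 0.0147 mA.
I_C = β·I_B = 100×0.0147 = 1.47 mA.
V_CE = V_CC − I_C·R_C − I_E·R_E = 15 − 1.47×2.7 − 1.48×2.2 = 7.77 V > V_CE(sat), so the active-region assumption holds.

active; I_C ≈ 1.5 mA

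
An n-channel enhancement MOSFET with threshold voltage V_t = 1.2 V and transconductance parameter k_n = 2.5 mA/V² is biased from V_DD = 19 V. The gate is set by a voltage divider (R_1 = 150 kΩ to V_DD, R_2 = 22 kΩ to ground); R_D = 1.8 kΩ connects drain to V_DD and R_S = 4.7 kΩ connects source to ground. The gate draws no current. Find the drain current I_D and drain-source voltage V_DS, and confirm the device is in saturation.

I_D ≈ 0.18 mA, V_DS ≈ 18 V

V_G = V_DD·R_2/(R_1+R_2) = 19×22/172 = 2.43 V.
Assume saturation: I_D = (k_n/2)(V_GS − V_t)² with V_GS = V_G − I_D·R_S = 2.43 − 4.7·I_D.
Substituting gives 27.6·I_D² − 15.5·I_D + 1.89 = 0, with roots I_D = 0.181 or 0.379 mA.
The root I_D = 0.379 mA gives V_GS = 0.649 V ≤ V_t, so take I_D = 0.181 mA.
Then V_GS = 1.58 V and V_DS = V_DD − I_D(R_D+R_S) = 19 − 0.181×6.5 = 17.8 V.
Saturation requires V_DS ≥ V_GS − V_t = 0.38 V; 17.8 ≥ 0.38 ✓.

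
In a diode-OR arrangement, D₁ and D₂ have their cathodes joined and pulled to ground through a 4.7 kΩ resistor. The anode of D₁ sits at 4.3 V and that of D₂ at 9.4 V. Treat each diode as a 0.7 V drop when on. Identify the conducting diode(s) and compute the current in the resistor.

Only D₂ conducts; I_R ≈ 1.9 mA

Assume both conduct. Then node N would need to be at both 4.3−0.7 = 3.6 V and 9.4−0.7 = 8.7 V, which is impossible.
Assume only D₂ conducts: V_N = 9.4 − 0.7 = 8.7 V, so I_R = 8.7/4.7 = 1.85 mA.
Check D₁: its anode-to-cathode voltage is 4.3 − 8.7 = -4.4 V < 0.7 V, so it is off. The assumption is consistent.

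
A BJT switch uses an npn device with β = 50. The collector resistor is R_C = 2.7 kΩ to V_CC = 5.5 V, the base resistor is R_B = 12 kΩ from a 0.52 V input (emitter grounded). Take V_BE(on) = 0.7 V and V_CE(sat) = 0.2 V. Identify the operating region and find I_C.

cutoff; I_C ≈ 0

V_BB = 0.52 V ≤ V_BE(on) = 0.7 V, so the base-emitter junction is not forward biased.
The transistor is in cutoff: I_B = I_C = 0.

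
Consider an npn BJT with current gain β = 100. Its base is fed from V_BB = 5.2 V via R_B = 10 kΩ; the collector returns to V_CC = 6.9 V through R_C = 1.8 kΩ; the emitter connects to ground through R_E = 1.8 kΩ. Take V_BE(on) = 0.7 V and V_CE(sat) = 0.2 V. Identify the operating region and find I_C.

saturation; I_C ≈ 1.8 mA

Assume active: I_B = (5.2 − 0.7)/(10 + 101×1.8) = 0.0235 mA, I_C = β·I_B = 2.35 mA.
Then V_CE = 6.9 − 2.35×1.8 − 2.37×1.8 = -1.59 V < 0.2 V — the active assumption fails.
Re-solve with V_CE = 0.2 V. KCL at the emitter: V_E/R_E = (V_BB−0.7−V_E)/R_B + (V_CC−0.2−V_E)/R_C, giving V_E = 3.44 V.
I_C = (V_CC − 0.2 − V_E)/R_C = (6.7 − 3.44)/1.8 = 1.81 mA.
Check: I_B = (4.5 − 3.44)/10 = 0.106 mA, and β·I_B = 10.6 mA > I_C, confirming saturation.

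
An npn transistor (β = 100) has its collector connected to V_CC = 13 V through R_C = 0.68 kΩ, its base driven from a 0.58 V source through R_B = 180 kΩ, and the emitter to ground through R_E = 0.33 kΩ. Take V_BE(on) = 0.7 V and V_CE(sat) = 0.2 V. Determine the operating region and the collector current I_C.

cutoff; I_C ≈ 0

V_BB = 0.58 V ≤ V_BE(on) = 0.7 V, so the base-emitter junction is not forward biased.
The transistor is in cutoff: I_B = I_C = 0.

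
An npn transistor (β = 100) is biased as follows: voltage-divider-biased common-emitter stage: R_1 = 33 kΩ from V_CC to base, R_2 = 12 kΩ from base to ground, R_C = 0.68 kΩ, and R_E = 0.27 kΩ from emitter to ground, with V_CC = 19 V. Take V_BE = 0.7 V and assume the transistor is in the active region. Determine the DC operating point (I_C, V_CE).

I_C ≈ 12 mA, V_CE ≈ 7.5 V

Thevenize the base divider: V_Th = V_CC·R_2/(R_1+R_2) = 19×12/45 = 5.07 V, R_Th = R_1‖R_2 = 8.8 kΩ.
Base-emitter loop: V_Th = I_B·R_Th + V_BE + (β+1)I_B·R_E, so I_B = (5.07 − 0.7) / (8.8 + 101×0.27) = 0.121 mA.
I_C = β·I_B = 100×0.121 = 12.1 mA, and I_E = (β+1)I_B = 12.2 mA.
V_CE = V_CC − I_C·R_C − I_E·R_E = 19 − 12.1×0.68 − 12.2×0.27 = 7.47 V.
V_CE = 7.47 V > 0.2 V confirms active-region operation.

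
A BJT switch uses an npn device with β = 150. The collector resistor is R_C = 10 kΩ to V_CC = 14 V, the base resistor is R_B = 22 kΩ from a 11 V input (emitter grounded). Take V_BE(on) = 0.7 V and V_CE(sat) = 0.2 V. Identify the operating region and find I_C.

saturation; I_C ≈ 1.4 mA

Assume active: I_B = (11 − 0.7)/22 = 0.468 mA, giving I_C = β·I_B = 70.2 mA.
But then V_CE = 14 − 70.2×10 = -688 V < V_CE(sat) = 0.2 V — impossible in the active region.
So the transistor is saturated. With V_CE = 0.2 V, I_C = (V_CC − 0.2)/R_C = 13.8/10 = 1.38 mA.
Check: β·I_B = 70.2 mA > I_C = 1.38 mA, confirming saturation.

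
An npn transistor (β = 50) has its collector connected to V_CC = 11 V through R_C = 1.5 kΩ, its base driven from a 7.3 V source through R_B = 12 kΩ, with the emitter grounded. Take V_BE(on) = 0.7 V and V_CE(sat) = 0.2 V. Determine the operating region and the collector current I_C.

saturation; I_C ≈ 7.2 mA

Assume active: I_B = (7.3 − 0.7)/12 = 0.55 mA, giving I_C = β·I_B = 27.5 mA.
But then V_CE = 11 − 27.5×1.5 = -30.2 V < V_CE(sat) = 0.2 V — impossible in the active region.
So the transistor is saturated. With V_CE = 0.2 V, I_C = (V_CC − 0.2)/R_C = 10.8/1.5 = 7.2 mA.
Check: β·I_B = 27.5 mA > I_C = 7.2 mA, confirming saturation.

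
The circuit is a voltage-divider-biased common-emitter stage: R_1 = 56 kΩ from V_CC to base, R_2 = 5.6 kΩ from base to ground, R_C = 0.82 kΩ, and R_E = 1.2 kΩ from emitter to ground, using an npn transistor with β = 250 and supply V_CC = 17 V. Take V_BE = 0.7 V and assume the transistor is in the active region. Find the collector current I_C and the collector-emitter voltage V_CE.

I_C ≈ 0.69 mA, V_CE ≈ 16 V

Thevenize the base divider: V_Th = V_CC·R_2/(R_1+R_2) = 17×5.6/61.6 = 1.55 V, R_Th = R_1‖R_2 = 5.09 kΩ.
Base-emitter loop: V_Th = I_B·R_Th + V_BE + (β+1)I_B·R_E, so I_B = (1.55 − 0.7) / (5.09 + 251×1.2) = 0.00276 mA.
I_C = β·I_B = 250×0.00276 = 0.69 mA, and I_E = (β+1)I_B = 0.693 mA.
V_CE = V_CC − I_C·R_C − I_E·R_E = 17 − 0.69×0.82 − 0.693×1.2 = 15.6 V.
V_CE = 15.6 V > 0.2 V confirms active-region operation.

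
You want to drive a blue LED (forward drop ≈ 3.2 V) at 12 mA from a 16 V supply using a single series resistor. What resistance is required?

R ≈ 1.1 kΩ

The resistor drops V_S − V_D = 16 − 3.2 = 12.8 V at 12 mA.
R = 12.8 V / 12 mA = 1.07 kΩ.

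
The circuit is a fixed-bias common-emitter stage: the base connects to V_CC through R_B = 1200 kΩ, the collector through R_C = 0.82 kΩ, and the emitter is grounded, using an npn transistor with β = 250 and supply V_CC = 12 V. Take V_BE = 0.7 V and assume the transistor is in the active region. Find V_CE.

V_CE ≈ 10 V

Base loop: V_CC = I_B·R_B + V_BE, so I_B = (12 − 0.7)/1200 kΩ = 0.00942 mA.
In the active region I_C = β·I_B = 250 × 0.00942 = 2.35 mA.
Collector loop: V_CE = V_CC − I_C·R_C = 12 − 2.35×0.82 = 10.1 V.
Since V_CE = 10.1 V > V_CE(sat) ≈ 0.2 V, the transistor is in the active region as assumed.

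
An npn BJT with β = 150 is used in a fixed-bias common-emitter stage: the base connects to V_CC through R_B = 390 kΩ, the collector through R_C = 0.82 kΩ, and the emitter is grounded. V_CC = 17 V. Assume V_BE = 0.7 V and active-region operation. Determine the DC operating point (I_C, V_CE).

Base loop: V_CC = I_B·R_B + V_BE, so I_B = (17 − 0.7)/390 kΩ = 0.0418 mA.
In the active region I_C = β·I_B = 150 × 0.0418 = 6.27 mA.
Collector loop: V_CE = V_CC − I_C·R_C = 17 − 6.27×0.82 = 11.9 V.
Since V_CE = 11.9 V > V_CE(sat) ≈ 0.2 V, the transistor is in the active region as assumed.

I_C ≈ 6.3 mA, V_CE ≈ 12 V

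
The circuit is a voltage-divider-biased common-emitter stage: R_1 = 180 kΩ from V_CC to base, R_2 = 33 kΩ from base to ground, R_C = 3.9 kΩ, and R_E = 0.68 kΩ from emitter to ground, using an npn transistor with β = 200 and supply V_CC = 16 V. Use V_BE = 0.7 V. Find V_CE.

Thevenize the base divider: V_Th = V_CC·R_2/(R_1+R_2) = 16×33/213 = 2.48 V, R_Th = R_1‖R_2 = 27.9 kΩ.
Base-emitter loop: V_Th = I_B·R_Th + V_BE + (β+1)I_B·R_E, so I_B = (2.48 − 0.7) / (27.9 + 201×0.68) = 0.0108 mA.
I_C = β·I_B = 200×0.0108 = 2.16 mA, and I_E = (β+1)I_B = 2.17 mA.
V_CE = V_CC − I_C·R_C − I_E·R_E = 16 − 2.16×3.9 − 2.17×0.68 = 6.09 V.
V_CE = 6.09 V > 0.2 V confirms active-region operation.

V_CE ≈ 6.1 V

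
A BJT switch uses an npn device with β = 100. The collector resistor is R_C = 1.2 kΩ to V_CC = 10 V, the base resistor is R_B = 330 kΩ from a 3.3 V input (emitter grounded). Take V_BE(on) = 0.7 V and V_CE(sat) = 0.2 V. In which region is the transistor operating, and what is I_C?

Assume active. Base-emitter loop: I_B = (V_BB − V_BE)/R_B = (3.3 − 0.7)/330 = 0.00788 mA.
I_C = β·I_B = 100×0.00788 = 0.788 mA.
V_CE = V_CC − I_C·R_C = 10 − 0.788×1.2 = 9.05 V > V_CE(sat), so the active-region assumption holds.

active; I_C ≈ 0.79 mA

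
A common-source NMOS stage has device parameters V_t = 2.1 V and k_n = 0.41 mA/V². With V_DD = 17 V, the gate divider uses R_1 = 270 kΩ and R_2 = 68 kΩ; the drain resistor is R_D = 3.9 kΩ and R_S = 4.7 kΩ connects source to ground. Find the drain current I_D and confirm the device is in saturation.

V_G = V_DD·R_2/(R_1+R_2) = 17×68/338 = 3.42 V.
Assume saturation: I_D = (k_n/2)(V_GS − V_t)² with V_GS = V_G − I_D·R_S = 3.42 − 4.7·I_D.
Substituting gives 4.53·I_D² − 3.54·I_D + 0.357 = 0, with roots I_D = 0.119 or 0.664 mA.
The root I_D = 0.664 mA gives V_GS = 0.301 V ≤ V_t, so take I_D = 0.119 mA.
Then V_GS = 2.86 V and V_DS = V_DD − I_D(R_D+R_S) = 17 − 0.119×8.6 = 16 V.
Saturation requires V_DS ≥ V_GS − V_t = 0.761 V; 16 ≥ 0.761 ✓.

I_D ≈ 0.12 mA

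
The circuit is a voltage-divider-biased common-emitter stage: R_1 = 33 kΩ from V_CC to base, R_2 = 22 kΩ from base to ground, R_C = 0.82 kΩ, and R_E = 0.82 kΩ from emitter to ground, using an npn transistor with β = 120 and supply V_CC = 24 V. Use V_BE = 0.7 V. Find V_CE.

V_CE ≈ 8.4 V

Thevenize the base divider: V_Th = V_CC·R_2/(R_1+R_2) = 24×22/55 = 9.6 V, R_Th = R_1‖R_2 = 13.2 kΩ.
Base-emitter loop: V_Th = I_B·R_Th + V_BE + (β+1)I_B·R_E, so I_B = (9.6 − 0.7) / (13.2 + 121×0.82) = 0.0792 mA.
I_C = β·I_B = 120×0.0792 = 9.5 mA, and I_E = (β+1)I_B = 9.58 mA.
V_CE = V_CC − I_C·R_C − I_E·R_E = 24 − 9.5×0.82 − 9.58×0.82 = 8.35 V.
V_CE = 8.35 V > 0.2 V confirms active-region operation.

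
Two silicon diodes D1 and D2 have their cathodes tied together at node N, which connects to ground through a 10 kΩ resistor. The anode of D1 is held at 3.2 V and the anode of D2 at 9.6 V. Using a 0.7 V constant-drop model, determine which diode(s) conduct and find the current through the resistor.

Only D2 conducts; I_R ≈ 0.89 mA

Assume both conduct. Then node N would need to be at both 3.2−0.7 = 2.5 V and 9.6−0.7 = 8.9 V, which is impossible.
Assume only D2 conducts: V_N = 9.6 − 0.7 = 8.9 V, so I_R = 8.9/10 = 0.89 mA.
Check D1: its anode-to-cathode voltage is 3.2 − 8.9 = -5.7 V < 0.7 V, so it is off. The assumption is consistent.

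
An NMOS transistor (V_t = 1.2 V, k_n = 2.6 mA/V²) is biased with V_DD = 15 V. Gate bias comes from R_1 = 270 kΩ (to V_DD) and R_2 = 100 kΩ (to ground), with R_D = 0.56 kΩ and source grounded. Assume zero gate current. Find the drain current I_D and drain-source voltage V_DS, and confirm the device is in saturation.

I_D ≈ 11 mA, V_DS ≈ 9.1 V

V_G = V_DD·R_2/(R_1+R_2) = 15×100/370 = 4.05 V. With the source grounded, V_GS = V_G = 4.05 V.
Assume saturation: I_D = (k_n/2)(V_GS − V_t)² = (2.6/2)×(4.05 − 1.2)² = 1.3×2.85² = 10.6 mA.
V_DS = V_DD − I_D·R_D = 15 − 10.6×0.56 = 9.07 V.
Saturation requires V_DS ≥ V_GS − V_t = 2.85 V; 9.07 ≥ 2.85 ✓.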